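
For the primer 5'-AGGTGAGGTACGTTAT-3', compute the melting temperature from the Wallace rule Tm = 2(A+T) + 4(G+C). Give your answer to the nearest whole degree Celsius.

Base counts: A=4, T=5, G=6, C=1 (length 16).
Tm = 2·(4+5) + 4·(6+1) = 2·9 + 4·7 = 18 + 28 = 46°C.

46°C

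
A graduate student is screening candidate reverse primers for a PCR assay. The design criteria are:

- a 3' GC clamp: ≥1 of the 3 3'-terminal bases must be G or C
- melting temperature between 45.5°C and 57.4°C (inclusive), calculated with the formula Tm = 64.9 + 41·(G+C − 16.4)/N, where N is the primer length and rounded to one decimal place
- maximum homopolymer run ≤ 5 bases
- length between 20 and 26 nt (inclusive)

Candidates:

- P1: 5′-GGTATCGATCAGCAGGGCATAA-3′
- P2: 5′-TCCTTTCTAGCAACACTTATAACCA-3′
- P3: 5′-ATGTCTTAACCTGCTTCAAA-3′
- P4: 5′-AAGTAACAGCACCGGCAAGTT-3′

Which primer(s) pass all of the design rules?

P1 (22 nt, A=7 T=4 G=7 C=4): 3' end TAA has 0 G/C, need ≥1 ✗; Tm = 64.9 + 41·(11 − 16.4)/22 = 54.8°C ✓; longest run = 3 ✓; length 22 ✓ — fails.
P2 (25 nt, A=8 T=8 G=1 C=8): 3' end CCA has 2 G/C ✓; Tm = 64.9 + 41·(9 − 16.4)/25 = 52.8°C ✓; longest run = 3 ✓; length 25 ✓ — passes.
P3 (20 nt, A=6 T=7 G=2 C=5): 3' end AAA has 0 G/C, need ≥1 ✗; Tm = 64.9 + 41·(7 − 16.4)/20 = 45.6°C ✓; longest run = 3 ✓; length 20 ✓ — fails.
P4 (21 nt, A=8 T=3 G=5 C=5): 3' end GTT has 1 G/C ✓; Tm = 64.9 + 41·(10 − 16.4)/21 = 52.4°C ✓; longest run = 2 ✓; length 21 ✓ — passes.

P2 and P4.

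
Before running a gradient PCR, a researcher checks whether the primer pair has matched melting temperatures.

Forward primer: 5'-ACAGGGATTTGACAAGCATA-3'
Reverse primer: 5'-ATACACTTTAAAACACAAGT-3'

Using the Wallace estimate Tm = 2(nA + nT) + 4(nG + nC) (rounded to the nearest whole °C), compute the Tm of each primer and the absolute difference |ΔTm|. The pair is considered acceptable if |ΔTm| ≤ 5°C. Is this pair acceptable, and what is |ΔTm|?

|ΔTm| = 6°C; the pair is not acceptable.

Forward: A=8 T=4 G=5 C=3 → Tm = 2·12 + 4·8 = 56°C.
Reverse: A=10 T=5 G=1 C=4 → Tm = 2·15 + 4·5 = 50°C.
|ΔTm| = |56 − 50| = 6°C, > 5°C.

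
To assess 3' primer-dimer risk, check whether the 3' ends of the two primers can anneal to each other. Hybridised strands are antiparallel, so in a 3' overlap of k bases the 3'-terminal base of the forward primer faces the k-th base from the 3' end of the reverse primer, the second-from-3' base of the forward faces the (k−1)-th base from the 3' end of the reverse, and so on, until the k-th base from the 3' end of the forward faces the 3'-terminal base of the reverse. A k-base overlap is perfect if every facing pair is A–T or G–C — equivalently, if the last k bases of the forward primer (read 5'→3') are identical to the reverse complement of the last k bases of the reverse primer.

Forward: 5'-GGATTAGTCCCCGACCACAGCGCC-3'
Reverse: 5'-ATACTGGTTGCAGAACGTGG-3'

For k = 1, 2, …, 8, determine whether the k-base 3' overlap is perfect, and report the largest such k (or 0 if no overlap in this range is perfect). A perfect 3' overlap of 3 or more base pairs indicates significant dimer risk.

Last 8 bases (5'→3') — forward …ACAGCGCC, reverse …GAACGTGG.
Reverse complement of the reverse primer's last 8 bases: CCACGTTC; its first k bases are the reverse complement of the reverse primer's last k bases, so a perfect k-base overlap needs the forward primer's last k bases to equal them.
Comparing (forward last k vs required): k=1: C vs C ✓; k=2: CC vs CC ✓; k=3: GCC vs CCA ✗; k=4: CGCC vs CCAC ✗; k=5: GCGCC vs CCACG ✗; k=6: AGCGCC vs CCACGT ✗; k=7: CAGCGCC vs CCACGTT ✗; k=8: ACAGCGCC vs CCACGTTC ✗.
Perfect overlaps at k = 1, 2; the largest is 2.

Longest perfect overlap: 2 complementary base pairs; below the dimer-risk threshold (threshold 3).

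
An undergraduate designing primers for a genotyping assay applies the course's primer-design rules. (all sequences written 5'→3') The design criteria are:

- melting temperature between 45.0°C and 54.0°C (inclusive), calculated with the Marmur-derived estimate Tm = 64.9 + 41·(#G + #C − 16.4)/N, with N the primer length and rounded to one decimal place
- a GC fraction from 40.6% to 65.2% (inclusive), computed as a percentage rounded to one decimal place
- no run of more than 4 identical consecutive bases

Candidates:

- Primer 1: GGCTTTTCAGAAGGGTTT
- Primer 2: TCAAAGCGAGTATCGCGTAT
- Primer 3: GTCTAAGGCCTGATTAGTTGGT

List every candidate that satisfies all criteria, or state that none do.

Primer 1 (18 nt, A=3 T=7 G=6 C=2): Tm = 64.9 + 41·(8 − 16.4)/18 = 45.8°C ✓; GC 8/18 = 44.4% ✓; longest run = 4 ✓ — passes.
Primer 2 (20 nt, A=6 T=5 G=5 C=4): Tm = 64.9 + 41·(9 − 16.4)/20 = 49.7°C ✓; GC 9/20 = 45.0% ✓; longest run = 3 ✓ — passes.
Primer 3 (22 nt, A=4 T=8 G=7 C=3): Tm = 64.9 + 41·(10 − 16.4)/22 = 53.0°C ✓; GC 10/22 = 45.5% ✓; longest run = 2 ✓ — passes.

Primer 1, Primer 2 and Primer 3.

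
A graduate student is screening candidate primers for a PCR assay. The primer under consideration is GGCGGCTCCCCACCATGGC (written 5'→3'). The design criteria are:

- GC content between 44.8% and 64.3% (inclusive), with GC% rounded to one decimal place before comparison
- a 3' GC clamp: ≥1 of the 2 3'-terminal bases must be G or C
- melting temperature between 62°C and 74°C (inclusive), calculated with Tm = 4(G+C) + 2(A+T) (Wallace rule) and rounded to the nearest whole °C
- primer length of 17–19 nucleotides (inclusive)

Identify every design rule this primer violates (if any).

Base counts: A=2, T=2, G=6, C=9 (length 19).
GC content: GC 15/19 = 78.9%, outside 44.8–64.3% ✗
GC clamp: 3' end GC has 2 G/C ✓
Tm: Tm = 2·4 + 4·15 = 68°C ✓
length: length 19 ✓

Fails: GC content.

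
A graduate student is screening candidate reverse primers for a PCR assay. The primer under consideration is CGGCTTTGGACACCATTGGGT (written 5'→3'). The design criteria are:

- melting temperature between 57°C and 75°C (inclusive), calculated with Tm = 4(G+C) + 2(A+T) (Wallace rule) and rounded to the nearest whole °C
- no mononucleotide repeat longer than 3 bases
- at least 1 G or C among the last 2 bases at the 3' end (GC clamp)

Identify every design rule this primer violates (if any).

Meets all criteria.

Base counts: A=3, T=6, G=7, C=5 (length 21).
Tm: Tm = 2·9 + 4·12 = 66°C ✓
homopolymer run: longest run = 3 ✓
GC clamp: 3' end GT has 1 G/C ✓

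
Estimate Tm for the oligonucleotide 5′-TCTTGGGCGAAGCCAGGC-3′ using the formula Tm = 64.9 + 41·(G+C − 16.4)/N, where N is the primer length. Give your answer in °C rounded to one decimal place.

Base counts: A=3, T=3, G=7, C=5; G+C = 12, N = 18.
Tm = 64.9 + 41·(12 − 16.4)/18 = 64.9 + -180.40/18 = 54.9°C.

54.9°C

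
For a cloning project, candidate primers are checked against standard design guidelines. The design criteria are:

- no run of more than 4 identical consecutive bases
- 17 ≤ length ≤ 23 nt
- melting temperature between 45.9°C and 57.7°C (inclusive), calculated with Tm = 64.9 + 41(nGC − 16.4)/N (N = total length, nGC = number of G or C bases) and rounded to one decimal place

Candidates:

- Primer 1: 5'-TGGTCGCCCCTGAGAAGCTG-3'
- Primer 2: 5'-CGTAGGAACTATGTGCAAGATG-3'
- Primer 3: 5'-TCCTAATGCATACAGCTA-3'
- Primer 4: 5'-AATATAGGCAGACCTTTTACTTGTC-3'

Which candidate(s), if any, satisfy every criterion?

Primer 1 (20 nt, A=3 T=4 G=7 C=6): longest run = 4 ✓; length 20 ✓; Tm = 64.9 + 41·(13 − 16.4)/20 = 57.9°C, outside 45.9–57.7°C ✗ — fails.
Primer 2 (22 nt, A=7 T=5 G=7 C=3): longest run = 2 ✓; length 22 ✓; Tm = 64.9 + 41·(10 − 16.4)/22 = 53.0°C ✓ — passes.
Primer 3 (18 nt, A=6 T=5 G=2 C=5): longest run = 2 ✓; length 18 ✓; Tm = 64.9 + 41·(7 − 16.4)/18 = 43.5°C, outside 45.9–57.7°C ✗ — fails.
Primer 4 (25 nt, A=7 T=9 G=4 C=5): longest run = 4 ✓; length 25, outside 17–23 ✗; Tm = 64.9 + 41·(9 − 16.4)/25 = 52.8°C ✓ — fails.

Primer 2 only.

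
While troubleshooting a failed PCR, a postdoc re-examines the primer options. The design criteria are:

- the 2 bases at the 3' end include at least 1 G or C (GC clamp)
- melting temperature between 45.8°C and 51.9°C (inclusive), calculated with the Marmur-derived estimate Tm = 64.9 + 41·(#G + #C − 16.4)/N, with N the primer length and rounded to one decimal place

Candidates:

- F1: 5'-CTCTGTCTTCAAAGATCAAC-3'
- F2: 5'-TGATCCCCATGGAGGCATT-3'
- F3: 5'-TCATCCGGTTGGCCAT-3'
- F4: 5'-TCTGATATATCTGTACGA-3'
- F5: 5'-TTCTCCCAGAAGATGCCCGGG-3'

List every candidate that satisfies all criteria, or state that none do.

F1 only.

F1 (20 nt, A=6 T=6 G=2 C=6): 3' end AC has 1 G/C ✓; Tm = 64.9 + 41·(8 − 16.4)/20 = 47.7°C ✓ — passes.
F2 (19 nt, A=4 T=5 G=5 C=5): 3' end TT has 0 G/C, need ≥1 ✗; Tm = 64.9 + 41·(10 − 16.4)/19 = 51.1°C ✓ — fails.
F3 (16 nt, A=2 T=5 G=4 C=5): 3' end AT has 0 G/C, need ≥1 ✗; Tm = 64.9 + 41·(9 − 16.4)/16 = 45.9°C ✓ — fails.
F4 (18 nt, A=5 T=7 G=3 C=3): 3' end GA has 1 G/C ✓; Tm = 64.9 + 41·(6 − 16.4)/18 = 41.2°C, outside 45.8–51.9°C ✗ — fails.
F5 (21 nt, A=4 T=4 G=6 C=7): 3' end GG has 2 G/C ✓; Tm = 64.9 + 41·(13 − 16.4)/21 = 58.3°C, outside 45.8–51.9°C ✗ — fails.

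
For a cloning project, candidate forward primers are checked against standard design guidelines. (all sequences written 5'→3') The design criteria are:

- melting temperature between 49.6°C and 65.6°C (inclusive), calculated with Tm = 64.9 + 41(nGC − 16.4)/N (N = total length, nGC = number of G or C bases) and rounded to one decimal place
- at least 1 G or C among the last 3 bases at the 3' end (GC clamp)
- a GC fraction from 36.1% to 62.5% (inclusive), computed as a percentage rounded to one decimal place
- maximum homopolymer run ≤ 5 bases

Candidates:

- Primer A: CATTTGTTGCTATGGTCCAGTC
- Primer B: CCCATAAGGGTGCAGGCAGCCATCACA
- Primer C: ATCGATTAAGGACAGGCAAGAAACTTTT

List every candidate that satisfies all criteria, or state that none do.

Primer A (22 nt, A=3 T=9 G=5 C=5): Tm = 64.9 + 41·(10 − 16.4)/22 = 53.0°C ✓; 3' end GTC has 2 G/C ✓; GC 10/22 = 45.5% ✓; longest run = 3 ✓ — passes.
Primer B (27 nt, A=8 T=3 G=7 C=9): Tm = 64.9 + 41·(16 − 16.4)/27 = 64.3°C ✓; 3' end ACA has 1 G/C ✓; GC 16/27 = 59.3% ✓; longest run = 3 ✓ — passes.
Primer C (28 nt, A=11 T=7 G=6 C=4): Tm = 64.9 + 41·(10 − 16.4)/28 = 55.5°C ✓; 3' end TTT has 0 G/C, need ≥1 ✗; GC 10/28 = 35.7%, outside 36.1–62.5% ✗; longest run = 4 ✓ — fails.

Primer A and Primer B.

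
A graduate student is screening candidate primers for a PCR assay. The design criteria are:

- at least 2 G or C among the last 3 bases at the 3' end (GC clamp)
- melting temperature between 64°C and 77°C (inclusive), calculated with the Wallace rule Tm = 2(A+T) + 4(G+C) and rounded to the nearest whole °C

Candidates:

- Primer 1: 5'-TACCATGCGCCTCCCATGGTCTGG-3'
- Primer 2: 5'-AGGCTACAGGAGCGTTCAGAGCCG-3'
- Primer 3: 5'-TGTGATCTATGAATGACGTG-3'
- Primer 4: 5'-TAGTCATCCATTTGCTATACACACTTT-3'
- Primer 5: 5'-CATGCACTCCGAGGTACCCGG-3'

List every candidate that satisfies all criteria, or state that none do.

Primer 1 (24 nt, A=3 T=6 G=6 C=9): 3' end TGG has 2 G/C ✓; Tm = 2·9 + 4·15 = 78°C, outside 64–77°C ✗ — fails.
Primer 2 (24 nt, A=6 T=3 G=9 C=6): 3' end CCG has 3 G/C ✓; Tm = 2·9 + 4·15 = 78°C, outside 64–77°C ✗ — fails.
Primer 3 (20 nt, A=5 T=7 G=6 C=2): 3' end GTG has 2 G/C ✓; Tm = 2·12 + 4·8 = 56°C, outside 64–77°C ✗ — fails.
Primer 4 (27 nt, A=7 T=11 G=2 C=7): 3' end TTT has 0 G/C, need ≥2 ✗; Tm = 2·18 + 4·9 = 72°C ✓ — fails.
Primer 5 (21 nt, A=4 T=3 G=6 C=8): 3' end CGG has 3 G/C ✓; Tm = 2·7 + 4·14 = 70°C ✓ — passes.

Primer 5 only.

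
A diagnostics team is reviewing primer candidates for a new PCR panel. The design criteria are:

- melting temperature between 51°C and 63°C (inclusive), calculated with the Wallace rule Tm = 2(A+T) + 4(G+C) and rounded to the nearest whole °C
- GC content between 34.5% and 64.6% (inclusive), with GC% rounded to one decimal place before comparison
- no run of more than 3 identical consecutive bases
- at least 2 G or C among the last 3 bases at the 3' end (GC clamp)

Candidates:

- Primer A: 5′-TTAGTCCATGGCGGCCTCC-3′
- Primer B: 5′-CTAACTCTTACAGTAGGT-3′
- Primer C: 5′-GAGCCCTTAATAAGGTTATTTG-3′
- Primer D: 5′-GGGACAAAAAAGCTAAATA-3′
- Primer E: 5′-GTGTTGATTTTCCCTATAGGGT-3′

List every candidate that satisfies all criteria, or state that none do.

Primer A only.

Primer A (19 nt, A=2 T=5 G=5 C=7): Tm = 2·7 + 4·12 = 62°C ✓; GC 12/19 = 63.2% ✓; longest run = 2 ✓; 3' end TCC has 2 G/C ✓ — passes.
Primer B (18 nt, A=5 T=6 G=3 C=4): Tm = 2·11 + 4·7 = 50°C, outside 51–63°C ✗; GC 7/18 = 38.9% ✓; longest run = 2 ✓; 3' end GGT has 2 G/C ✓ — fails.
Primer C (22 nt, A=6 T=8 G=5 C=3): Tm = 2·14 + 4·8 = 60°C ✓; GC 8/22 = 36.4% ✓; longest run = 3 ✓; 3' end TTG has 1 G/C, need ≥2 ✗ — fails.
Primer D (19 nt, A=11 T=2 G=4 C=2): Tm = 2·13 + 4·6 = 50°C, outside 51–63°C ✗; GC 6/19 = 31.6%, outside 34.5–64.6% ✗; longest run = 6, exceeds 3 ✗; 3' end ATA has 0 G/C, need ≥2 ✗ — fails.
Primer E (22 nt, A=3 T=10 G=6 C=3): Tm = 2·13 + 4·9 = 62°C ✓; GC 9/22 = 40.9% ✓; longest run = 4, exceeds 3 ✗; 3' end GGT has 2 G/C ✓ — fails.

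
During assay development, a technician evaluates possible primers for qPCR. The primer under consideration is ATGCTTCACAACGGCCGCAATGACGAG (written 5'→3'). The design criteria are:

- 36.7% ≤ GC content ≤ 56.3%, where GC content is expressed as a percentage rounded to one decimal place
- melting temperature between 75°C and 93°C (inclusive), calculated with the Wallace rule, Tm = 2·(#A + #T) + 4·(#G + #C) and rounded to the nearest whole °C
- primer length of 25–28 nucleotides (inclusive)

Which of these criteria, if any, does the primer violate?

Meets all criteria.

Base counts: A=8, T=4, G=7, C=8 (length 27).
GC content: GC 15/27 = 55.6% ✓
Tm: Tm = 2·12 + 4·15 = 84°C ✓
length: length 27 ✓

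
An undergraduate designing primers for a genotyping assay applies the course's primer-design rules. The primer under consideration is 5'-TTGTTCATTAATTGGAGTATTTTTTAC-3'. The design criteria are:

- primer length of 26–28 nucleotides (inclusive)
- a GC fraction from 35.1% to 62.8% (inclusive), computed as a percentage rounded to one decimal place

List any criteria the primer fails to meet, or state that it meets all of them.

Base counts: A=6, T=15, G=4, C=2 (length 27).
length: length 27 ✓
GC content: GC 6/27 = 22.2%, outside 35.1–62.8% ✗

Fails: GC content.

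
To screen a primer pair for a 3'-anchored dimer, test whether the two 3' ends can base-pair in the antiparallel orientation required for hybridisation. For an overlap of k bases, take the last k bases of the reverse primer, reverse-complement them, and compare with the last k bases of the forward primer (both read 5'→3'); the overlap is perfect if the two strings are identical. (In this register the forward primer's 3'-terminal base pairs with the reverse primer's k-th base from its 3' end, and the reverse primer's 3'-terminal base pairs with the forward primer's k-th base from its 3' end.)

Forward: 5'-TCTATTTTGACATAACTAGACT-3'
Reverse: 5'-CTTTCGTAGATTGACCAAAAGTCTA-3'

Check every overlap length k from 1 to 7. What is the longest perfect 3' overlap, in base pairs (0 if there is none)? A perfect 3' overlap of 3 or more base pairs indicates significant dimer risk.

Last 7 bases (5'→3') — forward …CTAGACT, reverse …AAGTCTA.
Reverse complement of the reverse primer's last 7 bases: TAGACTT; its first k bases are the reverse complement of the reverse primer's last k bases, so a perfect k-base overlap needs the forward primer's last k bases to equal them.
Comparing (forward last k vs required): k=1: T vs T ✓; k=2: CT vs TA ✗; k=3: ACT vs TAG ✗; k=4: GACT vs TAGA ✗; k=5: AGACT vs TAGAC ✗; k=6: TAGACT vs TAGACT ✓; k=7: CTAGACT vs TAGACTT ✗.
Perfect overlaps at k = 1, 6; the largest is 6.

Longest perfect overlap: 6 complementary base pairs; significant dimer risk (threshold 3).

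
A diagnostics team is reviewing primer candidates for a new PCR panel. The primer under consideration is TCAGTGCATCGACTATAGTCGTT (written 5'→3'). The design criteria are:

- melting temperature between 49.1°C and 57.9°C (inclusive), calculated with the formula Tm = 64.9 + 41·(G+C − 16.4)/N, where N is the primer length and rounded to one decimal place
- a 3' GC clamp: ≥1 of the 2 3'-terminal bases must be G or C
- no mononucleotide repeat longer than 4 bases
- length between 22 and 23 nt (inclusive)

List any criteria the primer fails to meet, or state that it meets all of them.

Base counts: A=5, T=8, G=5, C=5 (length 23).
Tm: Tm = 64.9 + 41·(10 − 16.4)/23 = 53.5°C ✓
GC clamp: 3' end TT has 0 G/C, need ≥1 ✗
homopolymer run: longest run = 2 ✓
length: length 23 ✓

Fails: GC clamp.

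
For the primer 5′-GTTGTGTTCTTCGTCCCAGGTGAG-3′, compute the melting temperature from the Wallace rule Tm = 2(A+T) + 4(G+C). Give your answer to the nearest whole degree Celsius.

Base counts: A=2, T=9, G=8, C=5 (length 24).
Tm = 2·(2+9) + 4·(8+5) = 2·11 + 4·13 = 22 + 52 = 74°C.

74°C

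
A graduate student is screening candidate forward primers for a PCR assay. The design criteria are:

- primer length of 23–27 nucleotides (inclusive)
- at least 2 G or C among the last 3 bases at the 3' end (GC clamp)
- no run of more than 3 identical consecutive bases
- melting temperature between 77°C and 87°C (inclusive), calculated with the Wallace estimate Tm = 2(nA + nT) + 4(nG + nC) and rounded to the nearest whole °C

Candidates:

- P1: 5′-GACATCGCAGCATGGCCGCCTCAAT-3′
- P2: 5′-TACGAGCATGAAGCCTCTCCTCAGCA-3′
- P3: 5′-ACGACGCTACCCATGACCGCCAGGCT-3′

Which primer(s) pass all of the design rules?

P1 (25 nt, A=6 T=4 G=6 C=9): length 25 ✓; 3' end AAT has 0 G/C, need ≥2 ✗; longest run = 2 ✓; Tm = 2·10 + 4·15 = 80°C ✓ — fails.
P2 (26 nt, A=7 T=5 G=5 C=9): length 26 ✓; 3' end GCA has 2 G/C ✓; longest run = 2 ✓; Tm = 2·12 + 4·14 = 80°C ✓ — passes.
P3 (26 nt, A=6 T=3 G=6 C=11): length 26 ✓; 3' end GCT has 2 G/C ✓; longest run = 3 ✓; Tm = 2·9 + 4·17 = 86°C ✓ — passes.

P2 and P3.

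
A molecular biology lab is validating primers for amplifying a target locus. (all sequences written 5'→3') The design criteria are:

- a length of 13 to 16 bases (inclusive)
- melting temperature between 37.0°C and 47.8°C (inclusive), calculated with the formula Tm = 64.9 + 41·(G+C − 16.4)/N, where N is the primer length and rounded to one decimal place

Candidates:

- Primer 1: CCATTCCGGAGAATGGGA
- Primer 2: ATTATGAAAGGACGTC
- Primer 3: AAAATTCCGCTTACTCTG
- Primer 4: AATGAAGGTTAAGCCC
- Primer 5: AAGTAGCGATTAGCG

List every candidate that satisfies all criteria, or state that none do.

Primer 1 (18 nt, A=5 T=3 G=6 C=4): length 18, outside 13–16 ✗; Tm = 64.9 + 41·(10 − 16.4)/18 = 50.3°C, outside 37.0–47.8°C ✗ — fails.
Primer 2 (16 nt, A=6 T=4 G=4 C=2): length 16 ✓; Tm = 64.9 + 41·(6 − 16.4)/16 = 38.3°C ✓ — passes.
Primer 3 (18 nt, A=5 T=6 G=2 C=5): length 18, outside 13–16 ✗; Tm = 64.9 + 41·(7 − 16.4)/18 = 43.5°C ✓ — fails.
Primer 4 (16 nt, A=6 T=3 G=4 C=3): length 16 ✓; Tm = 64.9 + 41·(7 − 16.4)/16 = 40.8°C ✓ — passes.
Primer 5 (15 nt, A=5 T=3 G=5 C=2): length 15 ✓; Tm = 64.9 + 41·(7 − 16.4)/15 = 39.2°C ✓ — passes.

Primer 2, Primer 4 and Primer 5.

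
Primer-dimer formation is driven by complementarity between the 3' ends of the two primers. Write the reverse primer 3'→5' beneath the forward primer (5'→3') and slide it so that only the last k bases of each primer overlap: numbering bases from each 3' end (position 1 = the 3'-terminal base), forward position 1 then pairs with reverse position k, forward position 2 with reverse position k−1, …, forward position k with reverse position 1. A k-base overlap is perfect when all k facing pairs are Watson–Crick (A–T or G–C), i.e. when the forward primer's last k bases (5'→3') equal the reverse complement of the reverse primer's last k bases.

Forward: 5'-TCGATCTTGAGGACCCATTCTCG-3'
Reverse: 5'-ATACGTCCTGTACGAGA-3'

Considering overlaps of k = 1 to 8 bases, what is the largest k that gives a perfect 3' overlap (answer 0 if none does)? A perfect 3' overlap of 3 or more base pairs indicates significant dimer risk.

Longest perfect overlap: 5 complementary base pairs; significant dimer risk (threshold 3).

Last 8 bases (5'→3') — forward …CATTCTCG, reverse …GTACGAGA.
Reverse complement of the reverse primer's last 8 bases: TCTCGTAC; its first k bases are the reverse complement of the reverse primer's last k bases, so a perfect k-base overlap needs the forward primer's last k bases to equal them.
Comparing (forward last k vs required): k=1: G vs T ✗; k=2: CG vs TC ✗; k=3: TCG vs TCT ✗; k=4: CTCG vs TCTC ✗; k=5: TCTCG vs TCTCG ✓; k=6: TTCTCG vs TCTCGT ✗; k=7: ATTCTCG vs TCTCGTA ✗; k=8: CATTCTCG vs TCTCGTAC ✗.
Only k = 5 is perfect, so the longest perfect 3' overlap is 5.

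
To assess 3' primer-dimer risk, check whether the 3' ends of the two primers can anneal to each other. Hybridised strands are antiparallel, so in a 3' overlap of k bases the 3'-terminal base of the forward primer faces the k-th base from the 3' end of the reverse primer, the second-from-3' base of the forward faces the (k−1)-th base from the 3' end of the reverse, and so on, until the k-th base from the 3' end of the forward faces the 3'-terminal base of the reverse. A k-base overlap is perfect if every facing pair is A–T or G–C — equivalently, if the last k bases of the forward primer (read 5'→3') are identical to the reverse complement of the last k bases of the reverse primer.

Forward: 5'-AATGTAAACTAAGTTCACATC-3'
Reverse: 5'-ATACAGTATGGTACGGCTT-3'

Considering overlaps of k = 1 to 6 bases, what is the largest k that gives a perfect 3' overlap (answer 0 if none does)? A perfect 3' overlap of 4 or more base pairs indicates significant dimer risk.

Last 6 bases (5'→3') — forward …CACATC, reverse …CGGCTT.
Reverse complement of the reverse primer's last 6 bases: AAGCCG; its first k bases are the reverse complement of the reverse primer's last k bases, so a perfect k-base overlap needs the forward primer's last k bases to equal them.
Comparing (forward last k vs required): k=1: C vs A ✗; k=2: TC vs AA ✗; k=3: ATC vs AAG ✗; k=4: CATC vs AAGC ✗; k=5: ACATC vs AAGCC ✗; k=6: CACATC vs AAGCCG ✗.
No overlap length from 1 to 6 is perfect, so the longest perfect 3' overlap is 0.

Longest perfect overlap: 0 complementary base pairs; below the dimer-risk threshold (threshold 4).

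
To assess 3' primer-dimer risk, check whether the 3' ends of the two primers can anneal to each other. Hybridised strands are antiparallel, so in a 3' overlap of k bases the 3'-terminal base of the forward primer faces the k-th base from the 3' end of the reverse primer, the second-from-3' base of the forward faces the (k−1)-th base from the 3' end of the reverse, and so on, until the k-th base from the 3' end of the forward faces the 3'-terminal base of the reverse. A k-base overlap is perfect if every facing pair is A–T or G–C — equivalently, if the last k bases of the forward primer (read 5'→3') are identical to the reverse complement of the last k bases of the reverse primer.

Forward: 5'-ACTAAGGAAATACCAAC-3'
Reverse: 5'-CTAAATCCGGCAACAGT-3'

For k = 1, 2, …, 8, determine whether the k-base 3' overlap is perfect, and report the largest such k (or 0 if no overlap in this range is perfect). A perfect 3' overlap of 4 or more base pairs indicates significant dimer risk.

Longest perfect overlap: 2 complementary base pairs; below the dimer-risk threshold (threshold 4).

Last 8 bases (5'→3') — forward …ATACCAAC, reverse …GCAACAGT.
Reverse complement of the reverse primer's last 8 bases: ACTGTTGC; its first k bases are the reverse complement of the reverse primer's last k bases, so a perfect k-base overlap needs the forward primer's last k bases to equal them.
Comparing (forward last k vs required): k=1: C vs A ✗; k=2: AC vs AC ✓; k=3: AAC vs ACT ✗; k=4: CAAC vs ACTG ✗; k=5: CCAAC vs ACTGT ✗; k=6: ACCAAC vs ACTGTT ✗; k=7: TACCAAC vs ACTGTTG ✗; k=8: ATACCAAC vs ACTGTTGC ✗.
Only k = 2 is perfect, so the longest perfect 3' overlap is 2.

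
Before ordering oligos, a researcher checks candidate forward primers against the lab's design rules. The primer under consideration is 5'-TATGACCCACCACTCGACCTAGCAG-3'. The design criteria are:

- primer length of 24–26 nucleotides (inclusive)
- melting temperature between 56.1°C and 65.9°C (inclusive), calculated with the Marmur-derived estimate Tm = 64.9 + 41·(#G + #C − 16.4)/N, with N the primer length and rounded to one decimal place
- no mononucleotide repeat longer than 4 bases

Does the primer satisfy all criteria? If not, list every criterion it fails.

Base counts: A=7, T=4, G=4, C=10 (length 25).
length: length 25 ✓
Tm: Tm = 64.9 + 41·(14 − 16.4)/25 = 61.0°C ✓
homopolymer run: longest run = 3 ✓

Meets all criteria.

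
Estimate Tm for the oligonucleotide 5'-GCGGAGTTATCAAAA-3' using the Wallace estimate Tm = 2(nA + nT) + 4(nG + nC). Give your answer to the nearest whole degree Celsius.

Base counts: A=6, T=3, G=4, C=2 (length 15).
Tm = 2·(6+3) + 4·(4+2) = 2·9 + 4·6 = 18 + 24 = 42°C.

42°C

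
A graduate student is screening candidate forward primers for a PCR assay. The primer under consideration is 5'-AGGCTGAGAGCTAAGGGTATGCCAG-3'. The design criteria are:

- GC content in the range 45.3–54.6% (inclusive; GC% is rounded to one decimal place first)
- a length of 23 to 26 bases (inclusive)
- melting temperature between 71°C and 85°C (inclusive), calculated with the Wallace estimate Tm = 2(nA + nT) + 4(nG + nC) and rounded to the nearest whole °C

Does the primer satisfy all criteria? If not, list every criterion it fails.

Base counts: A=7, T=4, G=10, C=4 (length 25).
GC content: GC 14/25 = 56.0%, outside 45.3–54.6% ✗
length: length 25 ✓
Tm: Tm = 2·11 + 4·14 = 78°C ✓

Fails: GC content.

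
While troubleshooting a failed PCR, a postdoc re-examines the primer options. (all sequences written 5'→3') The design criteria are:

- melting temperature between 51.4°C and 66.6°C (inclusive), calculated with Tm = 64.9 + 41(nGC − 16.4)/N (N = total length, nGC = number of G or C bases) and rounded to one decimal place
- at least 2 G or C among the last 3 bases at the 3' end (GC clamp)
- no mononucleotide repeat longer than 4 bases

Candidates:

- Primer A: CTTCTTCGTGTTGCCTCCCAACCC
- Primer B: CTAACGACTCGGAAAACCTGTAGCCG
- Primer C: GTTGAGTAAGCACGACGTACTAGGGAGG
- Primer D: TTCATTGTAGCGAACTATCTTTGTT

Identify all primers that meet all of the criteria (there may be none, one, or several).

Primer A, Primer B and Primer C.

Primer A (24 nt, A=2 T=8 G=3 C=11): Tm = 64.9 + 41·(14 − 16.4)/24 = 60.8°C ✓; 3' end CCC has 3 G/C ✓; longest run = 3 ✓ — passes.
Primer B (26 nt, A=8 T=4 G=6 C=8): Tm = 64.9 + 41·(14 − 16.4)/26 = 61.1°C ✓; 3' end CCG has 3 G/C ✓; longest run = 4 ✓ — passes.
Primer C (28 nt, A=8 T=5 G=11 C=4): Tm = 64.9 + 41·(15 − 16.4)/28 = 62.9°C ✓; 3' end AGG has 2 G/C ✓; longest run = 3 ✓ — passes.
Primer D (25 nt, A=5 T=12 G=4 C=4): Tm = 64.9 + 41·(8 − 16.4)/25 = 51.1°C, outside 51.4–66.6°C ✗; 3' end GTT has 1 G/C, need ≥2 ✗; longest run = 3 ✓ — fails.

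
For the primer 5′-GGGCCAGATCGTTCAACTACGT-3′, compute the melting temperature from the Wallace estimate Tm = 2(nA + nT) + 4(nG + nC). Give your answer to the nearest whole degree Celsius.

68°C

Base counts: A=5, T=5, G=6, C=6 (length 22).
Tm = 2·(5+5) + 4·(6+6) = 2·10 + 4·12 = 20 + 48 = 68°C.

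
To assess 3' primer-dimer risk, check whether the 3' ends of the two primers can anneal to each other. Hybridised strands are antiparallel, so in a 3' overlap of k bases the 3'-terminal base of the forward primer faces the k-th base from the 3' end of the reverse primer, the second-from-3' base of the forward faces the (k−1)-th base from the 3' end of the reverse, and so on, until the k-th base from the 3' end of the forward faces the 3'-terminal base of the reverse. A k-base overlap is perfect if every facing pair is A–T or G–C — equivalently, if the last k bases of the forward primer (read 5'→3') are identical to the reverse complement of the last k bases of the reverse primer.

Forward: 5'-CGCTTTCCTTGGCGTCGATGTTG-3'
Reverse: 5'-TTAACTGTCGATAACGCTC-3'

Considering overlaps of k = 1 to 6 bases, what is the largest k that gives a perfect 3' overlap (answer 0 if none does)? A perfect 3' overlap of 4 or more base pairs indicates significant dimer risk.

Last 6 bases (5'→3') — forward …ATGTTG, reverse …ACGCTC.
Reverse complement of the reverse primer's last 6 bases: GAGCGT; its first k bases are the reverse complement of the reverse primer's last k bases, so a perfect k-base overlap needs the forward primer's last k bases to equal them.
Comparing (forward last k vs required): k=1: G vs G ✓; k=2: TG vs GA ✗; k=3: TTG vs GAG ✗; k=4: GTTG vs GAGC ✗; k=5: TGTTG vs GAGCG ✗; k=6: ATGTTG vs GAGCGT ✗.
Only k = 1 is perfect, so the longest perfect 3' overlap is 1.

Longest perfect overlap: 1 complementary base pair; below the dimer-risk threshold (threshold 4).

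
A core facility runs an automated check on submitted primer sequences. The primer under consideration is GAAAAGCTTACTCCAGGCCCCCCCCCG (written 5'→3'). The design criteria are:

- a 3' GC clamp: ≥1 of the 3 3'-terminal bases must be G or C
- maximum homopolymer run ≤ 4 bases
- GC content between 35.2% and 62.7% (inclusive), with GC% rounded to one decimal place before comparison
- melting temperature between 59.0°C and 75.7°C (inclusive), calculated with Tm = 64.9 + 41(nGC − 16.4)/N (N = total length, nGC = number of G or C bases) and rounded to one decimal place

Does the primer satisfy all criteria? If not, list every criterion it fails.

Base counts: A=6, T=3, G=5, C=13 (length 27).
GC clamp: 3' end CCG has 3 G/C ✓
homopolymer run: longest run = 9, exceeds 4 ✗
GC content: GC 18/27 = 66.7%, outside 35.2–62.7% ✗
Tm: Tm = 64.9 + 41·(18 − 16.4)/27 = 67.3°C ✓

Fails: homopolymer run, GC content.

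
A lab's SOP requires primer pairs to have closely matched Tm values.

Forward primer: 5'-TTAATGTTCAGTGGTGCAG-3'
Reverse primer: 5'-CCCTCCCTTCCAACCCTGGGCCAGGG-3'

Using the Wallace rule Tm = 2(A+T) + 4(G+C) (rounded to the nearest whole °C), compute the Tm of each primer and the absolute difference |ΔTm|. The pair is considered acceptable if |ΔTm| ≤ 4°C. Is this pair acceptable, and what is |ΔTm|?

|ΔTm| = 36°C; the pair is not acceptable.

Forward: A=4 T=7 G=6 C=2 → Tm = 2·11 + 4·8 = 54°C.
Reverse: A=3 T=4 G=6 C=13 → Tm = 2·7 + 4·19 = 90°C.
|ΔTm| = |54 − 90| = 36°C, > 4°C.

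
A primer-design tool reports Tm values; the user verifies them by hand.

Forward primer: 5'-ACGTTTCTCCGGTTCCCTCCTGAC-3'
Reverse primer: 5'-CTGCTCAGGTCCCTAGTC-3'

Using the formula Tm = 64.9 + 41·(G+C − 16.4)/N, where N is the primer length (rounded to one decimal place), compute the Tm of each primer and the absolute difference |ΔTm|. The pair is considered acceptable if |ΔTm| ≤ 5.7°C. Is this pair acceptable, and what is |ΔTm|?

Forward: G+C = 14, N = 24 → Tm = 64.9 + 41·(14 − 16.4)/24 = 60.8°C.
Reverse: G+C = 11, N = 18 → Tm = 64.9 + 41·(11 − 16.4)/18 = 52.6°C.
|ΔTm| = |60.8 − 52.6| = 8.2°C, > 5.7°C.

|ΔTm| = 8.2°C; the pair is not acceptable.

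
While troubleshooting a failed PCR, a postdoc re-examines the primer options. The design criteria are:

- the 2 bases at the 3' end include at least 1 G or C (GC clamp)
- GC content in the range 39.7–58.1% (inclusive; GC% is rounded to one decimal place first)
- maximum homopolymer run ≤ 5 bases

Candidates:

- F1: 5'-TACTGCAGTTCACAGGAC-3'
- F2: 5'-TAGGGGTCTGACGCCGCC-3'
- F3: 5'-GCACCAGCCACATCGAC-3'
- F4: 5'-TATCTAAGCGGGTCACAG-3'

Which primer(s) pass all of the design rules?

F1 (18 nt, A=5 T=4 G=4 C=5): 3' end AC has 1 G/C ✓; GC 9/18 = 50.0% ✓; longest run = 2 ✓ — passes.
F2 (18 nt, A=2 T=3 G=7 C=6): 3' end CC has 2 G/C ✓; GC 13/18 = 72.2%, outside 39.7–58.1% ✗; longest run = 4 ✓ — fails.
F3 (17 nt, A=5 T=1 G=3 C=8): 3' end AC has 1 G/C ✓; GC 11/17 = 64.7%, outside 39.7–58.1% ✗; longest run = 2 ✓ — fails.
F4 (18 nt, A=5 T=4 G=5 C=4): 3' end AG has 1 G/C ✓; GC 9/18 = 50.0% ✓; longest run = 3 ✓ — passes.

F1 and F4.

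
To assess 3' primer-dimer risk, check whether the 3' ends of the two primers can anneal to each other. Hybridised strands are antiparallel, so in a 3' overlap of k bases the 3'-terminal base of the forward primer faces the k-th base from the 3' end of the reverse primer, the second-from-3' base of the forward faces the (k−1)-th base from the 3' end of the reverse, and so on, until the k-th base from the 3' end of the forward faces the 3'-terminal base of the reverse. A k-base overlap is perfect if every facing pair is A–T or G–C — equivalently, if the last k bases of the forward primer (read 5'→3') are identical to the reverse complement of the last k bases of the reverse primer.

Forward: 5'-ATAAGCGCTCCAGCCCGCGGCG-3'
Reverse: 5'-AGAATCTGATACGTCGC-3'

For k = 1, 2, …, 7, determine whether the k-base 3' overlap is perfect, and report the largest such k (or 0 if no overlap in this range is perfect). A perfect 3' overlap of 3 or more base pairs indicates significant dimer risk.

Last 7 bases (5'→3') — forward …CGCGGCG, reverse …ACGTCGC.
Reverse complement of the reverse primer's last 7 bases: GCGACGT; its first k bases are the reverse complement of the reverse primer's last k bases, so a perfect k-base overlap needs the forward primer's last k bases to equal them.
Comparing (forward last k vs required): k=1: G vs G ✓; k=2: CG vs GC ✗; k=3: GCG vs GCG ✓; k=4: GGCG vs GCGA ✗; k=5: CGGCG vs GCGAC ✗; k=6: GCGGCG vs GCGACG ✗; k=7: CGCGGCG vs GCGACGT ✗.
Perfect overlaps at k = 1, 3; the largest is 3.

Longest perfect overlap: 3 complementary base pairs; significant dimer risk (threshold 3).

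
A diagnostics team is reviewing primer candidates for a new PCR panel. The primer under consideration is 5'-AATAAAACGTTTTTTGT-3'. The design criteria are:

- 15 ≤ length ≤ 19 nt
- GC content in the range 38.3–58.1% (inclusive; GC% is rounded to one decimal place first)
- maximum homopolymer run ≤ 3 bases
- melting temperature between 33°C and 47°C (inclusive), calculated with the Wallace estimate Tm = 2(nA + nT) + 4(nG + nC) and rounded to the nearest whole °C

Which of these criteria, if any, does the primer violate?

Fails: GC content, homopolymer run.

Base counts: A=6, T=8, G=2, C=1 (length 17).
length: length 17 ✓
GC content: GC 3/17 = 17.6%, outside 38.3–58.1% ✗
homopolymer run: longest run = 6, exceeds 3 ✗
Tm: Tm = 2·14 + 4·3 = 40°C ✓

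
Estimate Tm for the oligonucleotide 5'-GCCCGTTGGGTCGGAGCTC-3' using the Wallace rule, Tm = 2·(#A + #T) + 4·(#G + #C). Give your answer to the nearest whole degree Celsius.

66°C

Base counts: A=1, T=4, G=8, C=6 (length 19).
Tm = 2·(1+4) + 4·(8+6) = 2·5 + 4·14 = 10 + 56 = 66°C.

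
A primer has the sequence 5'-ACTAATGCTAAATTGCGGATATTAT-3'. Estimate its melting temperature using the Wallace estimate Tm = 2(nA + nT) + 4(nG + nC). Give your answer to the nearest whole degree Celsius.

64°C

Base counts: A=9, T=9, G=4, C=3 (length 25).
Tm = 2·(9+9) + 4·(4+3) = 2·18 + 4·7 = 36 + 28 = 64°C.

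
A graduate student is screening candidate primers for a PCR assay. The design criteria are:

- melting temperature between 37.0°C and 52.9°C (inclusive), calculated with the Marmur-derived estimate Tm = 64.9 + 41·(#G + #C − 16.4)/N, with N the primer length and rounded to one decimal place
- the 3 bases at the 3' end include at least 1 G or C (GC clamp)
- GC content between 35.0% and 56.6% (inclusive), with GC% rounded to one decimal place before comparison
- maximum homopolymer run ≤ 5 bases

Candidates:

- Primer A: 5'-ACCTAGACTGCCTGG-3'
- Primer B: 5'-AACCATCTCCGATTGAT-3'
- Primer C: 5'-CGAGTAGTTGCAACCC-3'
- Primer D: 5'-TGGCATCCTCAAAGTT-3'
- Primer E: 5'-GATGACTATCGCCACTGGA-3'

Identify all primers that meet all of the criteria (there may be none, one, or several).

Primer B, Primer C, Primer D and Primer E.

Primer A (15 nt, A=3 T=3 G=4 C=5): Tm = 64.9 + 41·(9 − 16.4)/15 = 44.7°C ✓; 3' end TGG has 2 G/C ✓; GC 9/15 = 60.0%, outside 35.0–56.6% ✗; longest run = 2 ✓ — fails.
Primer B (17 nt, A=5 T=5 G=2 C=5): Tm = 64.9 + 41·(7 − 16.4)/17 = 42.2°C ✓; 3' end GAT has 1 G/C ✓; GC 7/17 = 41.2% ✓; longest run = 2 ✓ — passes.
Primer C (16 nt, A=4 T=3 G=4 C=5): Tm = 64.9 + 41·(9 − 16.4)/16 = 45.9°C ✓; 3' end CCC has 3 G/C ✓; GC 9/16 = 56.3% ✓; longest run = 3 ✓ — passes.
Primer D (16 nt, A=4 T=5 G=3 C=4): Tm = 64.9 + 41·(7 − 16.4)/16 = 40.8°C ✓; 3' end GTT has 1 G/C ✓; GC 7/16 = 43.8% ✓; longest run = 3 ✓ — passes.
Primer E (19 nt, A=5 T=4 G=5 C=5): Tm = 64.9 + 41·(10 − 16.4)/19 = 51.1°C ✓; 3' end GGA has 2 G/C ✓; GC 10/19 = 52.6% ✓; longest run = 2 ✓ — passes.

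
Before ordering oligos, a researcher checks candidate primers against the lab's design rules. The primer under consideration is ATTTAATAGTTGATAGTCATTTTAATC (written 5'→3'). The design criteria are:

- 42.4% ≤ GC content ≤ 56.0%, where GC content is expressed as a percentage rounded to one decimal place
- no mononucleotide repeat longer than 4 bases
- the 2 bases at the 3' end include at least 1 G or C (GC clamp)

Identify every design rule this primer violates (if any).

Fails: GC content.

Base counts: A=9, T=13, G=3, C=2 (length 27).
GC content: GC 5/27 = 18.5%, outside 42.4–56.0% ✗
homopolymer run: longest run = 4 ✓
GC clamp: 3' end TC has 1 G/C ✓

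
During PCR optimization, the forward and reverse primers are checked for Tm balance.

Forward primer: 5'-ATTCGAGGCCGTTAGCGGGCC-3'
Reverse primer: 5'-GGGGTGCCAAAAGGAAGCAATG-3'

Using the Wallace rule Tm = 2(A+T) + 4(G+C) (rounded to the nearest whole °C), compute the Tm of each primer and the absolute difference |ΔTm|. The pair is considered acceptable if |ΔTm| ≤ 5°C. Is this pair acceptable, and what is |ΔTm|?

Forward: A=3 T=4 G=8 C=6 → Tm = 2·7 + 4·14 = 70°C.
Reverse: A=8 T=2 G=9 C=3 → Tm = 2·10 + 4·12 = 68°C.
|ΔTm| = |70 − 68| = 2°C, ≤ 5°C.

|ΔTm| = 2°C; the pair is acceptable.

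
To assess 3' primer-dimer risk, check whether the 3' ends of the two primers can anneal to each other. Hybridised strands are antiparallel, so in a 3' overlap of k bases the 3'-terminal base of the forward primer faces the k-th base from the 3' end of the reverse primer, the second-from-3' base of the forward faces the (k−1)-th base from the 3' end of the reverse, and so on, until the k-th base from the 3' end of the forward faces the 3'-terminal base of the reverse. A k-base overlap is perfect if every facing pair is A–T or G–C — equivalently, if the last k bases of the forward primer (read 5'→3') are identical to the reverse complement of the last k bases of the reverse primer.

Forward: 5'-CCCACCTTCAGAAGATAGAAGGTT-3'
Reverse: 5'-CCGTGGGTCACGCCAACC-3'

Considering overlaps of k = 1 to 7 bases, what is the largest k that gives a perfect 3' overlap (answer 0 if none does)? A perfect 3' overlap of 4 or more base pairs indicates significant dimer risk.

Last 7 bases (5'→3') — forward …GAAGGTT, reverse …GCCAACC.
Reverse complement of the reverse primer's last 7 bases: GGTTGGC; its first k bases are the reverse complement of the reverse primer's last k bases, so a perfect k-base overlap needs the forward primer's last k bases to equal them.
Comparing (forward last k vs required): k=1: T vs G ✗; k=2: TT vs GG ✗; k=3: GTT vs GGT ✗; k=4: GGTT vs GGTT ✓; k=5: AGGTT vs GGTTG ✗; k=6: AAGGTT vs GGTTGG ✗; k=7: GAAGGTT vs GGTTGGC ✗.
Only k = 4 is perfect, so the longest perfect 3' overlap is 4.

Longest perfect overlap: 4 complementary base pairs; significant dimer risk (threshold 4).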